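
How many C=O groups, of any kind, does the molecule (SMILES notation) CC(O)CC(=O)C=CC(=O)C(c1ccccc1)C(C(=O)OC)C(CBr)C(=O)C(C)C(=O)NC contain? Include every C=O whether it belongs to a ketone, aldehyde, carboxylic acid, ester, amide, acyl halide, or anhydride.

CO: ketone, 1 C=O (running total 1).
CO: ketone, 1 C=O (running total 2).
CH(COOCH3): ester, 1 C=O (running total 3).
CO: ketone, 1 C=O (running total 4).
CONHCH3: amide, 1 C=O (running total 5).

5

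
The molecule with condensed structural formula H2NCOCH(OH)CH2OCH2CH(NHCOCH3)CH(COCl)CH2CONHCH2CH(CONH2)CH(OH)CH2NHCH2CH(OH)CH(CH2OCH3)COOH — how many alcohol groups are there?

Taking each segment in turn:
  H2NCO: –C(=O)NH2: carbonyl C bonded to C and to N → amide (the N is not a separate amine).
  CH(OH): –OH on an sp³ carbon → alcohol (secondary).
  CH2OCH2: C–O–C with sp³ carbons on both sides and no adjacent C=O → ether.
  CH(NHCOCH3): pendant –NHC(=O)CH3: N bonded to a carbonyl → amide (not amine).
  CH(COCl): pendant –C(=O)X: carbonyl C bonded to C and halogen → acyl halide.
  CH2CONHCH2: –C(=O)–N– linkage → amide (the N is not an amine).
  CH(CONH2): pendant –CONH2: carbonyl C bonded to C and N → amide.
  CH(OH): –OH on an sp³ carbon → alcohol (secondary).
  CH2NHCH2: C–N–C with sp³ carbons and no adjacent C=O → amine (secondary).
  CH(OH): –OH on an sp³ carbon → alcohol (secondary).
  CH(CH2OCH3): pendant –CH2OCH3: C–O–C linkage → ether.
  COOH: –COOH: carbonyl C bonded to –OH and C → carboxylic acid (the –OH is not a separate alcohol).
Alcohol appears at: CH(OH), CH(OH), CH(OH) → 3.

3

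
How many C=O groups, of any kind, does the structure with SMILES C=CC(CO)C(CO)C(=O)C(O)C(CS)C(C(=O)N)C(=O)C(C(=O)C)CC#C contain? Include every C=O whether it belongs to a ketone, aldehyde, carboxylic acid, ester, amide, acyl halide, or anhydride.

CO: ketone, 1 C=O (running total 1).
CH(CONH2): amide, 1 C=O (running total 2).
CO: ketone, 1 C=O (running total 3).
CH(COCH3): ketone, 1 C=O (running total 4).

4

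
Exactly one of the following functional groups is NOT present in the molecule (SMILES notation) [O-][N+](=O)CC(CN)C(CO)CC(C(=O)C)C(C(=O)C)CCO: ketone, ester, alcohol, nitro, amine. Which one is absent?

nitro: present (O2NCH2 — –NO2 on carbon → nitro group).
amine: present (CH(CH2NH2) — pendant –CH2NH2: N on sp³ C, no adjacent C=O → amine).
alcohol: present (CH(CH2OH) — pendant –CH2OH on an sp³ backbone C → alcohol).
ketone: present (CH(COCH3) — pendant –COCH3: carbonyl C bonded to two carbons → ketone).
ester: no segment matches this pattern.

ester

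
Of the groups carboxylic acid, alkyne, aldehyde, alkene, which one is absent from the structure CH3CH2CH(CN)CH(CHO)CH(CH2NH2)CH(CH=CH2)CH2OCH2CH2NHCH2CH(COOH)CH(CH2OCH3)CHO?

alkyne

aldehyde: present (CH(CHO) — pendant –CHO: carbonyl C bonded to C and H → aldehyde).
carboxylic acid: present (CH(COOH) — pendant –COOH: carbonyl C bonded to C and –OH → carboxylic acid).
alkene: present (CH(CH=CH2) — pendant –CH=CH2: C=C double bond → alkene).
alkyne: absent. In CH(CN), the triple bond is C≡N, not C≡C, so it is a nitrile.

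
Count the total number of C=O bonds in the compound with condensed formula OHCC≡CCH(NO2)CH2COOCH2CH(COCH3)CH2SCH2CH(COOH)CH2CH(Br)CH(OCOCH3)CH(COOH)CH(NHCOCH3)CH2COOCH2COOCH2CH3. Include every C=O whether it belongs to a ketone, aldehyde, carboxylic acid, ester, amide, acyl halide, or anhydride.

9

OHC: aldehyde, 1 C=O (running total 1).
CH2COOCH2: ester, 1 C=O (running total 2).
CH(COCH3): ketone, 1 C=O (running total 3).
CH(COOH): carboxylic acid, 1 C=O (running total 4).
CH(OCOCH3): ester, 1 C=O (running total 5).
CH(COOH): carboxylic acid, 1 C=O (running total 6).
CH(NHCOCH3): amide, 1 C=O (running total 7).
CH2COOCH2: ester, 1 C=O (running total 8).
COOCH2CH3: ester, 1 C=O (running total 9).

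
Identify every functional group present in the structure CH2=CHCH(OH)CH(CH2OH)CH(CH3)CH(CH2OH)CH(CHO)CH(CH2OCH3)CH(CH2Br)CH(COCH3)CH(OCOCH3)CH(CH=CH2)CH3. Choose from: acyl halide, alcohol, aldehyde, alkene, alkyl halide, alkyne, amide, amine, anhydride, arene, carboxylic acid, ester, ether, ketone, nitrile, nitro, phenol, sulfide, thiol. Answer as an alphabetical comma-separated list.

Reading the structure from left to right:
  CH2=CH: C=C double bond → alkene.
  CH(OH): –OH on an sp³ carbon → alcohol (secondary).
  CH(CH2OH): pendant –CH2OH on an sp³ backbone C → alcohol.
  CH(CH2OH): pendant –CH2OH on an sp³ backbone C → alcohol.
  CH(CHO): pendant –CHO: carbonyl C bonded to C and H → aldehyde.
  CH(CH2OCH3): pendant –CH2OCH3: C–O–C linkage → ether.
  CH(CH2Br): pendant –CH2X: halogen on sp³ carbon → alkyl halide.
  CH(COCH3): pendant –COCH3: carbonyl C bonded to two carbons → ketone.
  CH(OCOCH3): pendant –OC(=O)CH3: an acyloxy group → ester.
  CH(CH=CH2): pendant –CH=CH2: C=C double bond → alkene.

alcohol, aldehyde, alkene, alkyl halide, ester, ether, ketone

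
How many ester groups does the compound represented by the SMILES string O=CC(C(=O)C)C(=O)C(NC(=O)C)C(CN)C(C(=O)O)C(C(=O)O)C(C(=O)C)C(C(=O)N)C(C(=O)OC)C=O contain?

1

Taking each segment in turn:
  OHC: terminal –CHO: carbonyl C bonded to H and C → aldehyde.
  CH(COCH3): pendant –COCH3: carbonyl C bonded to two carbons → ketone.
  CO: –C(=O)– with carbon on both sides → ketone.
  CH(NHCOCH3): pendant –NHC(=O)CH3: N bonded to a carbonyl → amide (not amine).
  CH(CH2NH2): pendant –CH2NH2: N on sp³ C, no adjacent C=O → amine.
  CH(COOH): pendant –COOH: carbonyl C bonded to C and –OH → carboxylic acid.
  CH(COOH): pendant –COOH: carbonyl C bonded to C and –OH → carboxylic acid.
  CH(COCH3): pendant –COCH3: carbonyl C bonded to two carbons → ketone.
  CH(CONH2): pendant –CONH2: carbonyl C bonded to C and N → amide.
  CH(COOCH3): pendant –COOCH3: carbonyl C bonded to C and –OCH3 → ester.
  CHO: terminal –CHO: carbonyl C bonded to H and C → aldehyde.
Ester appears at: CH(COOCH3) → 1.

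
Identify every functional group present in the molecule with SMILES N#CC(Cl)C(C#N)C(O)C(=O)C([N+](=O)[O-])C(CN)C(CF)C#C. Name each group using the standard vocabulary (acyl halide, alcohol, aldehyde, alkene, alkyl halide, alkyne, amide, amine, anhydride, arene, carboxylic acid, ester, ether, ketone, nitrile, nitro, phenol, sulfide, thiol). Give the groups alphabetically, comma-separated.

alcohol, alkyl halide, alkyne, amine, ketone, nitrile, nitro

Working along the chain:
  N≡C: N≡C–: carbon triple-bonded to nitrogen → nitrile.
  CH(Cl): halogen on an sp³ carbon → alkyl halide.
  CH(CN): pendant –C≡N: nitrile.
  CH(OH): –OH on an sp³ carbon → alcohol (secondary).
  CO: –C(=O)– with carbon on both sides → ketone.
  CH(NO2): –NO2 on an sp³ carbon → nitro (the N=O is not a carbonyl).
  CH(CH2NH2): pendant –CH2NH2: N on sp³ C, no adjacent C=O → amine.
  CH(CH2F): pendant –CH2X: halogen on sp³ carbon → alkyl halide.
  C≡CH: C≡C triple bond → alkyne.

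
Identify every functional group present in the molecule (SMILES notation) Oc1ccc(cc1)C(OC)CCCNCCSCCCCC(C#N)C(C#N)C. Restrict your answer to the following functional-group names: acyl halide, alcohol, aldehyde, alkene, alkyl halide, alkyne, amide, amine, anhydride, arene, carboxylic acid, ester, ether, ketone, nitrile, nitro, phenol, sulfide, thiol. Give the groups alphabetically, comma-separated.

amine, arene, ether, nitrile, phenol, sulfide

Taking each segment in turn:
  HOC6H4: –OH attached directly to an aromatic ring → phenol (not alcohol); the ring itself is an arene.
  CH(OCH3): pendant –OCH3: C–O–C with sp³ C, no adjacent C=O → ether.
  CH2NHCH2: C–N–C with sp³ carbons and no adjacent C=O → amine (secondary).
  CH2SCH2: C–S–C linkage → sulfide (thioether).
  CH(CN): pendant –C≡N: nitrile.
  CH(CN): pendant –C≡N: nitrile.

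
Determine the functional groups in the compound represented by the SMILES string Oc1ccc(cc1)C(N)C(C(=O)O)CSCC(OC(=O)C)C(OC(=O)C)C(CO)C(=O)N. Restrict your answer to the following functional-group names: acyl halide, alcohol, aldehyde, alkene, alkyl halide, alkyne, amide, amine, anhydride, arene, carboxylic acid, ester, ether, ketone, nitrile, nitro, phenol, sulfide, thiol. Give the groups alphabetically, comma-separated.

alcohol, amide, amine, arene, carboxylic acid, ester, phenol, sulfide

–OH attached directly to an aromatic ring → phenol (not alcohol); the ring itself is an arene.
–NH2 on an sp³ carbon with no adjacent C=O → amine.
pendant –COOH: carbonyl C bonded to C and –OH → carboxylic acid.
C–S–C linkage → sulfide (thioether).
pendant –OC(=O)CH3: an acyloxy group → ester.
pendant –OC(=O)CH3: an acyloxy group → ester.
pendant –CH2OH on an sp³ backbone C → alcohol.
–C(=O)NH2: carbonyl C bonded to C and to N → amide (the N is not a separate amine).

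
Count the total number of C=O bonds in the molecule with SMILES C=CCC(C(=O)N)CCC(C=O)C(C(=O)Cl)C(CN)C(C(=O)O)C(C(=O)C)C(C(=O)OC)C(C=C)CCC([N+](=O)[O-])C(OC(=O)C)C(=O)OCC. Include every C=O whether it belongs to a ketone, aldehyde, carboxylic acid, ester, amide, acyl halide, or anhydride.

CH(CONH2): amide, 1 C=O (running total 1).
CH(CHO): aldehyde, 1 C=O (running total 2).
CH(COCl): acyl halide, 1 C=O (running total 3).
CH(COOH): carboxylic acid, 1 C=O (running total 4).
CH(COCH3): ketone, 1 C=O (running total 5).
CH(COOCH3): ester, 1 C=O (running total 6).
CH(OCOCH3): ester, 1 C=O (running total 7).
COOCH2CH3: ester, 1 C=O (running total 8).

8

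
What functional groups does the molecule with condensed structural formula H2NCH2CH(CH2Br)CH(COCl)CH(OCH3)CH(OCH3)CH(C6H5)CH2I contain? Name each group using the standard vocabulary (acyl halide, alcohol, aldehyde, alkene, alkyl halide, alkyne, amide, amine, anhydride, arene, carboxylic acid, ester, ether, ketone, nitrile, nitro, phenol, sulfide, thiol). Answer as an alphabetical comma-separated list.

–NH2 on an sp³ carbon with no adjacent C=O → amine.
pendant –CH2X: halogen on sp³ carbon → alkyl halide.
pendant –C(=O)X: carbonyl C bonded to C and halogen → acyl halide.
pendant –OCH3: C–O–C with sp³ C, no adjacent C=O → ether.
pendant –OCH3: C–O–C with sp³ C, no adjacent C=O → ether.
pendant –C6H5: benzene ring → arene.
halogen on an sp³ carbon → alkyl halide.

acyl halide, alkyl halide, amine, arene, ether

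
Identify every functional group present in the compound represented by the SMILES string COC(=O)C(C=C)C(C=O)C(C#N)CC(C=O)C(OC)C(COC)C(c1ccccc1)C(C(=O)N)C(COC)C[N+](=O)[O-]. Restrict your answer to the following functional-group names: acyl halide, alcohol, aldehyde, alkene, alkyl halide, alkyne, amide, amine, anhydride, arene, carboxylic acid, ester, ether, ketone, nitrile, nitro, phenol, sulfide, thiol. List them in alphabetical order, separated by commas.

Reading the structure from left to right:
  CH3OOC: CH3O–C(=O)–: carbonyl C bonded to C and to –OCH3 → ester (not ketone + ether).
  CH(CH=CH2): pendant –CH=CH2: C=C double bond → alkene.
  CH(CHO): pendant –CHO: carbonyl C bonded to C and H → aldehyde.
  CH(CN): pendant –C≡N: nitrile.
  CH(CHO): pendant –CHO: carbonyl C bonded to C and H → aldehyde.
  CH(OCH3): pendant –OCH3: C–O–C with sp³ C, no adjacent C=O → ether.
  CH(CH2OCH3): pendant –CH2OCH3: C–O–C linkage → ether.
  CH(C6H5): pendant –C6H5: benzene ring → arene.
  CH(CONH2): pendant –CONH2: carbonyl C bonded to C and N → amide.
  CH(CH2OCH3): pendant –CH2OCH3: C–O–C linkage → ether.
  CH2NO2: –NO2 on carbon → nitro group.

aldehyde, alkene, amide, arene, ester, ether, nitrile, nitro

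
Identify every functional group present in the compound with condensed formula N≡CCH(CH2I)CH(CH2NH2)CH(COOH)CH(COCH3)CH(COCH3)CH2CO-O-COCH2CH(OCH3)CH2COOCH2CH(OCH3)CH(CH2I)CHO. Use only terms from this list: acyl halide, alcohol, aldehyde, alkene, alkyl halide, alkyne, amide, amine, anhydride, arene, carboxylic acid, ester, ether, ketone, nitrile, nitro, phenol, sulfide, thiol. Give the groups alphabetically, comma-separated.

aldehyde, alkyl halide, amine, anhydride, carboxylic acid, ester, ether, ketone, nitrile

Taking each segment in turn:
  N≡C: N≡C–: carbon triple-bonded to nitrogen → nitrile.
  CH(CH2I): pendant –CH2X: halogen on sp³ carbon → alkyl halide.
  CH(CH2NH2): pendant –CH2NH2: N on sp³ C, no adjacent C=O → amine.
  CH(COOH): pendant –COOH: carbonyl C bonded to C and –OH → carboxylic acid.
  CH(COCH3): pendant –COCH3: carbonyl C bonded to two carbons → ketone.
  CH(COCH3): pendant –COCH3: carbonyl C bonded to two carbons → ketone.
  CH2CO-O-COCH2: two acyl groups sharing one oxygen, –C(=O)–O–C(=O)– → anhydride.
  CH(OCH3): pendant –OCH3: C–O–C with sp³ C, no adjacent C=O → ether.
  CH2COOCH2: –C(=O)–O–C with C on the carbonyl side → ester.
  CH(OCH3): pendant –OCH3: C–O–C with sp³ C, no adjacent C=O → ether.
  CH(CH2I): pendant –CH2X: halogen on sp³ carbon → alkyl halide.
  CHO: terminal –CHO: carbonyl C bonded to H and C → aldehyde.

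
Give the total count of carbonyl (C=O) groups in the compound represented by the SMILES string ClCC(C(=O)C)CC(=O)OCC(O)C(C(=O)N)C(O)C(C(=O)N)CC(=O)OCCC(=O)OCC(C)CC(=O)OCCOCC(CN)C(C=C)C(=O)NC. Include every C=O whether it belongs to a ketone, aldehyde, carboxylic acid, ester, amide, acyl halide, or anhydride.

8

CH(COCH3): ketone, 1 C=O (running total 1).
CH2COOCH2: ester, 1 C=O (running total 2).
CH(CONH2): amide, 1 C=O (running total 3).
CH(CONH2): amide, 1 C=O (running total 4).
CH2COOCH2: ester, 1 C=O (running total 5).
CH2COOCH2: ester, 1 C=O (running total 6).
CH2COOCH2: ester, 1 C=O (running total 7).
CONHCH3: amide, 1 C=O (running total 8).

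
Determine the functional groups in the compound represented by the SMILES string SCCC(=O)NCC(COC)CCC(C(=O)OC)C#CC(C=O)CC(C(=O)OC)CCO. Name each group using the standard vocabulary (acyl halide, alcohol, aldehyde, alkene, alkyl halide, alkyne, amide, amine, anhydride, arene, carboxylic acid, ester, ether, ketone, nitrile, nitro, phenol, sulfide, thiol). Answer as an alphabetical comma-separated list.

Reading the structure from left to right:
  HSCH2: –SH on an sp³ carbon → thiol.
  CH2CONHCH2: –C(=O)–N– linkage → amide (the N is not an amine).
  CH(CH2OCH3): pendant –CH2OCH3: C–O–C linkage → ether.
  CH(COOCH3): pendant –COOCH3: carbonyl C bonded to C and –OCH3 → ester.
  C≡C: C≡C triple bond → alkyne.
  CH(CHO): pendant –CHO: carbonyl C bonded to C and H → aldehyde.
  CH(COOCH3): pendant –COOCH3: carbonyl C bonded to C and –OCH3 → ester.
  CH2OH: –OH on an sp³ carbon → alcohol.

alcohol, aldehyde, alkyne, amide, ester, ether, thiol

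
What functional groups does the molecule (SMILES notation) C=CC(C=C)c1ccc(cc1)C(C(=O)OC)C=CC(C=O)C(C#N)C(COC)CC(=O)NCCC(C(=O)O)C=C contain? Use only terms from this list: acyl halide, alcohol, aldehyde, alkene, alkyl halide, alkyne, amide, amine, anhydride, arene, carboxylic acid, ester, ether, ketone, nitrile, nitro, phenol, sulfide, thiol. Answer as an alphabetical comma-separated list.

Taking each segment in turn:
  CH2=CH: C=C double bond → alkene.
  CH(CH=CH2): pendant –CH=CH2: C=C double bond → alkene.
  C6H4: para-disubstituted benzene ring → arene.
  CH(COOCH3): pendant –COOCH3: carbonyl C bonded to C and –OCH3 → ester.
  CH=CH: C=C double bond → alkene.
  CH(CHO): pendant –CHO: carbonyl C bonded to C and H → aldehyde.
  CH(CN): pendant –C≡N: nitrile.
  CH(CH2OCH3): pendant –CH2OCH3: C–O–C linkage → ether.
  CH2CONHCH2: –C(=O)–N– linkage → amide (the N is not an amine).
  CH(COOH): pendant –COOH: carbonyl C bonded to C and –OH → carboxylic acid.
  CH=CH2: C=C double bond → alkene.

aldehyde, alkene, amide, arene, carboxylic acid, ester, ether, nitrile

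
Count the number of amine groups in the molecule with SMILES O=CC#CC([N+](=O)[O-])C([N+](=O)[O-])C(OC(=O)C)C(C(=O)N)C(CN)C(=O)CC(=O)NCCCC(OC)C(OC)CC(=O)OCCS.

terminal –CHO: carbonyl C bonded to H and C → aldehyde.
C≡C triple bond → alkyne.
–NO2 on an sp³ carbon → nitro (the N=O is not a carbonyl).
–NO2 on an sp³ carbon → nitro (the N=O is not a carbonyl).
pendant –OC(=O)CH3: an acyloxy group → ester.
pendant –CONH2: carbonyl C bonded to C and N → amide.
pendant –CH2NH2: N on sp³ C, no adjacent C=O → amine.
–C(=O)– with carbon on both sides → ketone.
–C(=O)–N– linkage → amide (the N is not an amine).
pendant –OCH3: C–O–C with sp³ C, no adjacent C=O → ether.
pendant –OCH3: C–O–C with sp³ C, no adjacent C=O → ether.
–C(=O)–O–C with C on the carbonyl side → ester.
–SH on an sp³ carbon → thiol.
Amine appears at: CH(CH2NH2) → 1.

1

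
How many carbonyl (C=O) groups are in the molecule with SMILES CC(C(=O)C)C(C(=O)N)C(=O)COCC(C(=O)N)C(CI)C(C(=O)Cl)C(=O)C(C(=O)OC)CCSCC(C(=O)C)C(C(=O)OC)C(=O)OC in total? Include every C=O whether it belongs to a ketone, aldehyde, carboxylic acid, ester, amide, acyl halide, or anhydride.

CH(COCH3): ketone, 1 C=O (running total 1).
CH(CONH2): amide, 1 C=O (running total 2).
CO: ketone, 1 C=O (running total 3).
CH(CONH2): amide, 1 C=O (running total 4).
CH(COCl): acyl halide, 1 C=O (running total 5).
CO: ketone, 1 C=O (running total 6).
CH(COOCH3): ester, 1 C=O (running total 7).
CH(COCH3): ketone, 1 C=O (running total 8).
CH(COOCH3): ester, 1 C=O (running total 9).
COOCH3: ester, 1 C=O (running total 10).

10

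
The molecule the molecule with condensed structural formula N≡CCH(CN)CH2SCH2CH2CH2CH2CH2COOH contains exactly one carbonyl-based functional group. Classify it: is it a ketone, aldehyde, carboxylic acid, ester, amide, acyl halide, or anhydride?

The carbonyl is in the COOH segment: –COOH: carbonyl C bonded to –OH and C → carboxylic acid (the –OH is not a separate alcohol).

carboxylic acid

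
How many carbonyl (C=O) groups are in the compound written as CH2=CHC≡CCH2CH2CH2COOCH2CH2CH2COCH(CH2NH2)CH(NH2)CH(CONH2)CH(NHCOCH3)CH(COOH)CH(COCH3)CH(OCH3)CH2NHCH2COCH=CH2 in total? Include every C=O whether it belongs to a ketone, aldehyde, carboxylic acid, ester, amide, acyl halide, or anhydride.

CH2COOCH2: ester, 1 C=O (running total 1).
CO: ketone, 1 C=O (running total 2).
CH(CONH2): amide, 1 C=O (running total 3).
CH(NHCOCH3): amide, 1 C=O (running total 4).
CH(COOH): carboxylic acid, 1 C=O (running total 5).
CH(COCH3): ketone, 1 C=O (running total 6).
CO: ketone, 1 C=O (running total 7).

7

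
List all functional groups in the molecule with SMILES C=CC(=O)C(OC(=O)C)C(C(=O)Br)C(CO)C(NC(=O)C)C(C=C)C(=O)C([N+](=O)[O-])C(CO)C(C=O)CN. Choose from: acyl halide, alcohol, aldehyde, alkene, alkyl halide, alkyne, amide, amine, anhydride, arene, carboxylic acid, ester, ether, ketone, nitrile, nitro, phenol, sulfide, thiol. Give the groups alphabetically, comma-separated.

acyl halide, alcohol, aldehyde, alkene, amide, amine, ester, ketone, nitro

Taking each segment in turn:
  CH2=CH: C=C double bond → alkene.
  CO: –C(=O)– with carbon on both sides → ketone.
  CH(OCOCH3): pendant –OC(=O)CH3: an acyloxy group → ester.
  CH(COBr): pendant –C(=O)X: carbonyl C bonded to C and halogen → acyl halide.
  CH(CH2OH): pendant –CH2OH on an sp³ backbone C → alcohol.
  CH(NHCOCH3): pendant –NHC(=O)CH3: N bonded to a carbonyl → amide (not amine).
  CH(CH=CH2): pendant –CH=CH2: C=C double bond → alkene.
  CO: –C(=O)– with carbon on both sides → ketone.
  CH(NO2): –NO2 on an sp³ carbon → nitro (the N=O is not a carbonyl).
  CH(CH2OH): pendant –CH2OH on an sp³ backbone C → alcohol.
  CH(CHO): pendant –CHO: carbonyl C bonded to C and H → aldehyde.
  CH2NH2: –NH2 on an sp³ carbon with no adjacent C=O → amine.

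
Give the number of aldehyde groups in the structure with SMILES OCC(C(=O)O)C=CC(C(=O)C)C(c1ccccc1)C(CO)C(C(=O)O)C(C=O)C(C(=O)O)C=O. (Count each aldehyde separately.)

2

HO– on an sp³ carbon → alcohol.
pendant –COOH: carbonyl C bonded to C and –OH → carboxylic acid.
C=C double bond → alkene.
pendant –COCH3: carbonyl C bonded to two carbons → ketone.
pendant –C6H5: benzene ring → arene.
pendant –CH2OH on an sp³ backbone C → alcohol.
pendant –COOH: carbonyl C bonded to C and –OH → carboxylic acid.
pendant –CHO: carbonyl C bonded to C and H → aldehyde.
pendant –COOH: carbonyl C bonded to C and –OH → carboxylic acid.
terminal –CHO: carbonyl C bonded to H and C → aldehyde.
Aldehyde appears at: CH(CHO), CHO → 2.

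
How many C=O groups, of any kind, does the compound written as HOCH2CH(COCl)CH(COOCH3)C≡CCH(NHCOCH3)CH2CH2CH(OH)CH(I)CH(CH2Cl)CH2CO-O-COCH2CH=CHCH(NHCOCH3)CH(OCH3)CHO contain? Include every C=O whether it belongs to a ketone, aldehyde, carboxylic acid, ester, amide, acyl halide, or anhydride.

CH(COCl): acyl halide, 1 C=O (running total 1).
CH(COOCH3): ester, 1 C=O (running total 2).
CH(NHCOCH3): amide, 1 C=O (running total 3).
CH2CO-O-COCH2: anhydride, 2 C=O (running total 5).
CH(NHCOCH3): amide, 1 C=O (running total 6).
CHO: aldehyde, 1 C=O (running total 7).

7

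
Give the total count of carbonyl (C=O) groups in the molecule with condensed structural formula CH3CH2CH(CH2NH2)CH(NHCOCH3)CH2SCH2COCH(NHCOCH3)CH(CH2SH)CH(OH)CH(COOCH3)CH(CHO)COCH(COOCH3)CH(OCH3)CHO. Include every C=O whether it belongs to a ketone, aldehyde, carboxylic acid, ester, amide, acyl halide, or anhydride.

CH(NHCOCH3): amide, 1 C=O (running total 1).
CO: ketone, 1 C=O (running total 2).
CH(NHCOCH3): amide, 1 C=O (running total 3).
CH(COOCH3): ester, 1 C=O (running total 4).
CH(CHO): aldehyde, 1 C=O (running total 5).
CO: ketone, 1 C=O (running total 6).
CH(COOCH3): ester, 1 C=O (running total 7).
CHO: aldehyde, 1 C=O (running total 8).

8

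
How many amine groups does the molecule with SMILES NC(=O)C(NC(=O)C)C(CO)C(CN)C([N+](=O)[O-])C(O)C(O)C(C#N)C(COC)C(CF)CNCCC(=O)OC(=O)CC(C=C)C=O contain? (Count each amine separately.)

2

Reading the structure from left to right:
  H2NCO: –C(=O)NH2: carbonyl C bonded to C and to N → amide (the N is not a separate amine).
  CH(NHCOCH3): pendant –NHC(=O)CH3: N bonded to a carbonyl → amide (not amine).
  CH(CH2OH): pendant –CH2OH on an sp³ backbone C → alcohol.
  CH(CH2NH2): pendant –CH2NH2: N on sp³ C, no adjacent C=O → amine.
  CH(NO2): –NO2 on an sp³ carbon → nitro (the N=O is not a carbonyl).
  CH(OH): –OH on an sp³ carbon → alcohol (secondary).
  CH(OH): –OH on an sp³ carbon → alcohol (secondary).
  CH(CN): pendant –C≡N: nitrile.
  CH(CH2OCH3): pendant –CH2OCH3: C–O–C linkage → ether.
  CH(CH2F): pendant –CH2X: halogen on sp³ carbon → alkyl halide.
  CH2NHCH2: C–N–C with sp³ carbons and no adjacent C=O → amine (secondary).
  CH2CO-O-COCH2: two acyl groups sharing one oxygen, –C(=O)–O–C(=O)– → anhydride.
  CH(CH=CH2): pendant –CH=CH2: C=C double bond → alkene.
  CHO: terminal –CHO: carbonyl C bonded to H and C → aldehyde.
Amine appears at: CH(CH2NH2), CH2NHCH2 → 2.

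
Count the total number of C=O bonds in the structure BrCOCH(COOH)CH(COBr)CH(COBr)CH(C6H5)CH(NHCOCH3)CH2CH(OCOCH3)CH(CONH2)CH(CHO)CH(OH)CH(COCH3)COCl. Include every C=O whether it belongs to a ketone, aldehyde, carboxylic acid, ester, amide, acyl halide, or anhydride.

10

BrCO: acyl halide, 1 C=O (running total 1).
CH(COOH): carboxylic acid, 1 C=O (running total 2).
CH(COBr): acyl halide, 1 C=O (running total 3).
CH(COBr): acyl halide, 1 C=O (running total 4).
CH(NHCOCH3): amide, 1 C=O (running total 5).
CH(OCOCH3): ester, 1 C=O (running total 6).
CH(CONH2): amide, 1 C=O (running total 7).
CH(CHO): aldehyde, 1 C=O (running total 8).
CH(COCH3): ketone, 1 C=O (running total 9).
COCl: acyl halide, 1 C=O (running total 10).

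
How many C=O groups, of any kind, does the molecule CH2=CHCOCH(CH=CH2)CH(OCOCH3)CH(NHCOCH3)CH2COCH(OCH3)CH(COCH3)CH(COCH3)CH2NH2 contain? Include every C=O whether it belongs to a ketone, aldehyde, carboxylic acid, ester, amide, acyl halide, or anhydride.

CO: ketone, 1 C=O (running total 1).
CH(OCOCH3): ester, 1 C=O (running total 2).
CH(NHCOCH3): amide, 1 C=O (running total 3).
CO: ketone, 1 C=O (running total 4).
CH(COCH3): ketone, 1 C=O (running total 5).
CH(COCH3): ketone, 1 C=O (running total 6).

6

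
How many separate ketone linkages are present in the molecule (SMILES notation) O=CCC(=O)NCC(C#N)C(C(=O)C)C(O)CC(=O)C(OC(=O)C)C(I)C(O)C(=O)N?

Taking each segment in turn:
  OHC: terminal –CHO: carbonyl C bonded to H and C → aldehyde.
  CH2CONHCH2: –C(=O)–N– linkage → amide (the N is not an amine).
  CH(CN): pendant –C≡N: nitrile.
  CH(COCH3): pendant –COCH3: carbonyl C bonded to two carbons → ketone.
  CH(OH): –OH on an sp³ carbon → alcohol (secondary).
  CO: –C(=O)– with carbon on both sides → ketone.
  CH(OCOCH3): pendant –OC(=O)CH3: an acyloxy group → ester.
  CH(I): halogen on an sp³ carbon → alkyl halide.
  CH(OH): –OH on an sp³ carbon → alcohol (secondary).
  CONH2: –C(=O)NH2: carbonyl C bonded to C and to N → amide (the N is not a separate amine).
Ketone appears at: CH(COCH3), CO → 2.

2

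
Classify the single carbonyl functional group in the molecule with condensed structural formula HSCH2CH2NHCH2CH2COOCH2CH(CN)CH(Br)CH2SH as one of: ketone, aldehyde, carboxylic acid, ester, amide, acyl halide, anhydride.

ester

The carbonyl is in the CH2COOCH2 segment: –C(=O)–O–C with C on the carbonyl side → ester.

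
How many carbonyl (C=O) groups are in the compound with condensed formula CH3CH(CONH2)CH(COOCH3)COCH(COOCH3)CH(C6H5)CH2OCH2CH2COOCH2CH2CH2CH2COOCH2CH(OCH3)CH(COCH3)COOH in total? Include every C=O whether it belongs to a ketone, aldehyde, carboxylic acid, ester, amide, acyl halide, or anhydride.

CH(CONH2): amide, 1 C=O (running total 1).
CH(COOCH3): ester, 1 C=O (running total 2).
CO: ketone, 1 C=O (running total 3).
CH(COOCH3): ester, 1 C=O (running total 4).
CH2COOCH2: ester, 1 C=O (running total 5).
CH2COOCH2: ester, 1 C=O (running total 6).
CH(COCH3): ketone, 1 C=O (running total 7).
COOH: carboxylic acid, 1 C=O (running total 8).

8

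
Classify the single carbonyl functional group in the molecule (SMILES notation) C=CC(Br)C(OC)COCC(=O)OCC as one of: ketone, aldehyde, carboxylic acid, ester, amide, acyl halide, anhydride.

The carbonyl is in the COOCH2CH3 segment: –C(=O)OCH2CH3: carbonyl C bonded to C and to –OEt → ester.

ester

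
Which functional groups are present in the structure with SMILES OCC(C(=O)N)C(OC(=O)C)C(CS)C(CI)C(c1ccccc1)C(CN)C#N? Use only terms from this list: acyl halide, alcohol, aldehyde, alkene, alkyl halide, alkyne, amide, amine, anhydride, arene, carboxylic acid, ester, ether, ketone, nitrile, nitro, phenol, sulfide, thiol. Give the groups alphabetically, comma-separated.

Taking each segment in turn:
  HOCH2: HO– on an sp³ carbon → alcohol.
  CH(CONH2): pendant –CONH2: carbonyl C bonded to C and N → amide.
  CH(OCOCH3): pendant –OC(=O)CH3: an acyloxy group → ester.
  CH(CH2SH): pendant –CH2SH → thiol.
  CH(CH2I): pendant –CH2X: halogen on sp³ carbon → alkyl halide.
  CH(C6H5): pendant –C6H5: benzene ring → arene.
  CH(CH2NH2): pendant –CH2NH2: N on sp³ C, no adjacent C=O → amine.
  CN: –C≡N: carbon triple-bonded to nitrogen → nitrile.

alcohol, alkyl halide, amide, amine, arene, ester, nitrile, thiol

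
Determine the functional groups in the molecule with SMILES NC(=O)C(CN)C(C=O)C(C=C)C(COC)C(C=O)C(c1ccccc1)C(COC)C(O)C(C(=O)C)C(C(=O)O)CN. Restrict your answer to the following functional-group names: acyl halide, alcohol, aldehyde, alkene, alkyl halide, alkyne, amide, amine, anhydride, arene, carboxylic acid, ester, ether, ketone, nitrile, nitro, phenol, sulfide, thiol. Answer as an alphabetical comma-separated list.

alcohol, aldehyde, alkene, amide, amine, arene, carboxylic acid, ether, ketone

Taking each segment in turn:
  H2NCO: –C(=O)NH2: carbonyl C bonded to C and to N → amide (the N is not a separate amine).
  CH(CH2NH2): pendant –CH2NH2: N on sp³ C, no adjacent C=O → amine.
  CH(CHO): pendant –CHO: carbonyl C bonded to C and H → aldehyde.
  CH(CH=CH2): pendant –CH=CH2: C=C double bond → alkene.
  CH(CH2OCH3): pendant –CH2OCH3: C–O–C linkage → ether.
  CH(CHO): pendant –CHO: carbonyl C bonded to C and H → aldehyde.
  CH(C6H5): pendant –C6H5: benzene ring → arene.
  CH(CH2OCH3): pendant –CH2OCH3: C–O–C linkage → ether.
  CH(OH): –OH on an sp³ carbon → alcohol (secondary).
  CH(COCH3): pendant –COCH3: carbonyl C bonded to two carbons → ketone.
  CH(COOH): pendant –COOH: carbonyl C bonded to C and –OH → carboxylic acid.
  CH2NH2: –NH2 on an sp³ carbon with no adjacent C=O → amine.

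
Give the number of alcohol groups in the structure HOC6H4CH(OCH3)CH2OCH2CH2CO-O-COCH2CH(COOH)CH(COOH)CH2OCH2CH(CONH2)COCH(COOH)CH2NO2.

Taking each segment in turn:
  HOC6H4: –OH attached directly to an aromatic ring → phenol (not alcohol); the ring itself is an arene.
  CH(OCH3): pendant –OCH3: C–O–C with sp³ C, no adjacent C=O → ether.
  CH2OCH2: C–O–C with sp³ carbons on both sides and no adjacent C=O → ether.
  CH2CO-O-COCH2: two acyl groups sharing one oxygen, –C(=O)–O–C(=O)– → anhydride.
  CH(COOH): pendant –COOH: carbonyl C bonded to C and –OH → carboxylic acid.
  CH(COOH): pendant –COOH: carbonyl C bonded to C and –OH → carboxylic acid.
  CH2OCH2: C–O–C with sp³ carbons on both sides and no adjacent C=O → ether.
  CH(CONH2): pendant –CONH2: carbonyl C bonded to C and N → amide.
  CO: –C(=O)– with carbon on both sides → ketone.
  CH(COOH): pendant –COOH: carbonyl C bonded to C and –OH → carboxylic acid.
  CH2NO2: –NO2 on carbon → nitro group.
No segment is a alcohol: HOC6H4 is arene/phenol, not alcohol; CH(OCH3) is ether, not alcohol; CH2OCH2 is ether, not alcohol. → 0.

0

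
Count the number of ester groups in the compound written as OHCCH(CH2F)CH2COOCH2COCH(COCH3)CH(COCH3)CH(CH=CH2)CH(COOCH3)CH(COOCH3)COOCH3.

terminal –CHO: carbonyl C bonded to H and C → aldehyde.
pendant –CH2X: halogen on sp³ carbon → alkyl halide.
–C(=O)–O–C with C on the carbonyl side → ester.
–C(=O)– with carbon on both sides → ketone.
pendant –COCH3: carbonyl C bonded to two carbons → ketone.
pendant –COCH3: carbonyl C bonded to two carbons → ketone.
pendant –CH=CH2: C=C double bond → alkene.
pendant –COOCH3: carbonyl C bonded to C and –OCH3 → ester.
pendant –COOCH3: carbonyl C bonded to C and –OCH3 → ester.
–C(=O)OCH3: carbonyl C bonded to C and to –OCH3 → ester (not ketone + ether).
Ester appears at: CH2COOCH2, CH(COOCH3), CH(COOCH3), COOCH3 → 4.

4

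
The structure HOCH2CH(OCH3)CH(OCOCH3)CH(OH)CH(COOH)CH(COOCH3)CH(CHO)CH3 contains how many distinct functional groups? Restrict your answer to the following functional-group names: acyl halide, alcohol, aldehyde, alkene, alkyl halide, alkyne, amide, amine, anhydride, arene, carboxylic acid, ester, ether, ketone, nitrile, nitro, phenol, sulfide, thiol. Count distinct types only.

Taking each segment in turn:
  HOCH2: HO– on an sp³ carbon → alcohol.
  CH(OCH3): pendant –OCH3: C–O–C with sp³ C, no adjacent C=O → ether.
  CH(OCOCH3): pendant –OC(=O)CH3: an acyloxy group → ester.
  CH(OH): –OH on an sp³ carbon → alcohol (secondary).
  CH(COOH): pendant –COOH: carbonyl C bonded to C and –OH → carboxylic acid.
  CH(COOCH3): pendant –COOCH3: carbonyl C bonded to C and –OCH3 → ester.
  CH(CHO): pendant –CHO: carbonyl C bonded to C and H → aldehyde.
Distinct types present: alcohol, aldehyde, carboxylic acid, ester, ether.

5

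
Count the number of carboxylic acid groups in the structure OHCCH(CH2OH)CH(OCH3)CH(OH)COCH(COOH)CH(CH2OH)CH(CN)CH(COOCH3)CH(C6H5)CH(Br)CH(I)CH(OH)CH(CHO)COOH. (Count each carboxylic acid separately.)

2

terminal –CHO: carbonyl C bonded to H and C → aldehyde.
pendant –CH2OH on an sp³ backbone C → alcohol.
pendant –OCH3: C–O–C with sp³ C, no adjacent C=O → ether.
–OH on an sp³ carbon → alcohol (secondary).
–C(=O)– with carbon on both sides → ketone.
pendant –COOH: carbonyl C bonded to C and –OH → carboxylic acid.
pendant –CH2OH on an sp³ backbone C → alcohol.
pendant –C≡N: nitrile.
pendant –COOCH3: carbonyl C bonded to C and –OCH3 → ester.
pendant –C6H5: benzene ring → arene.
halogen on an sp³ carbon → alkyl halide.
halogen on an sp³ carbon → alkyl halide.
–OH on an sp³ carbon → alcohol (secondary).
pendant –CHO: carbonyl C bonded to C and H → aldehyde.
–COOH: carbonyl C bonded to –OH and C → carboxylic acid (the –OH is not a separate alcohol).
Carboxylic acid appears at: CH(COOH), COOH → 2.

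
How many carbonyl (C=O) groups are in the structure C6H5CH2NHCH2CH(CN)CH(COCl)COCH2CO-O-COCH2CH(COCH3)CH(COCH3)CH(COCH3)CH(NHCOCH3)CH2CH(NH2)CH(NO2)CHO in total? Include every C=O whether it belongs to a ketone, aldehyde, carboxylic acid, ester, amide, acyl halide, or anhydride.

CH(COCl): acyl halide, 1 C=O (running total 1).
CO: ketone, 1 C=O (running total 2).
CH2CO-O-COCH2: anhydride, 2 C=O (running total 4).
CH(COCH3): ketone, 1 C=O (running total 5).
CH(COCH3): ketone, 1 C=O (running total 6).
CH(COCH3): ketone, 1 C=O (running total 7).
CH(NHCOCH3): amide, 1 C=O (running total 8).
CHO: aldehyde, 1 C=O (running total 9).

9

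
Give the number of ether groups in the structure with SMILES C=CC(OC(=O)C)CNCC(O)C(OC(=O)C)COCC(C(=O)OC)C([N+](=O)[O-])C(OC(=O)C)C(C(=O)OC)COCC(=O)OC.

C=C double bond → alkene.
pendant –OC(=O)CH3: an acyloxy group → ester.
C–N–C with sp³ carbons and no adjacent C=O → amine (secondary).
–OH on an sp³ carbon → alcohol (secondary).
pendant –OC(=O)CH3: an acyloxy group → ester.
C–O–C with sp³ carbons on both sides and no adjacent C=O → ether.
pendant –COOCH3: carbonyl C bonded to C and –OCH3 → ester.
–NO2 on an sp³ carbon → nitro (the N=O is not a carbonyl).
pendant –OC(=O)CH3: an acyloxy group → ester.
pendant –COOCH3: carbonyl C bonded to C and –OCH3 → ester.
C–O–C with sp³ carbons on both sides and no adjacent C=O → ether.
–C(=O)OCH3: carbonyl C bonded to C and to –OCH3 → ester (not ketone + ether).
Ether appears at: CH2OCH2, CH2OCH2 → 2.

2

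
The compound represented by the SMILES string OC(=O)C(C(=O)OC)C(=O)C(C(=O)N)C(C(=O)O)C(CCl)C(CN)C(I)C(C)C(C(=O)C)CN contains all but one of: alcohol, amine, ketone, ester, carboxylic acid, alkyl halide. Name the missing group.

alcohol

carboxylic acid: present (HOOC — –COOH: carbonyl C bonded to –OH and C → carboxylic acid (the –OH is not a separate alcohol)).
ester: present (CH(COOCH3) — pendant –COOCH3: carbonyl C bonded to C and –OCH3 → ester).
alkyl halide: present (CH(CH2Cl) — pendant –CH2X: halogen on sp³ carbon → alkyl halide).
amine: present (CH(CH2NH2) — pendant –CH2NH2: N on sp³ C, no adjacent C=O → amine).
ketone: present (CO — –C(=O)– with carbon on both sides → ketone).
alcohol: absent. In each of HOOC and CH(COOH), the –OH sits on a carbonyl carbon, making it part of a carboxylic acid, not an alcohol.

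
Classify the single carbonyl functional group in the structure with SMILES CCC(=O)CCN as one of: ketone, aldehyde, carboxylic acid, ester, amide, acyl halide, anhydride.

ketone

The carbonyl is in the CO segment: –C(=O)– with carbon on both sides → ketone.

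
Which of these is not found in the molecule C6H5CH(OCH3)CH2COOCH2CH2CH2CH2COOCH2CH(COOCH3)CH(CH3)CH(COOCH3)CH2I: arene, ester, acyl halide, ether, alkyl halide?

acyl halide

arene: present (C6H5 — C6H5– phenyl ring → arene).
ether: present (CH(OCH3) — pendant –OCH3: C–O–C with sp³ C, no adjacent C=O → ether).
ester: present (CH2COOCH2 — –C(=O)–O–C with C on the carbonyl side → ester).
alkyl halide: present (CH2I — halogen on an sp³ carbon → alkyl halide).
acyl halide: no segment matches this pattern.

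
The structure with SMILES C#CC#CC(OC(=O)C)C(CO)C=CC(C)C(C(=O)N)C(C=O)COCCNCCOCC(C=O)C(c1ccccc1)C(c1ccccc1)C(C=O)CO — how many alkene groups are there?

C≡C triple bond → alkyne.
C≡C triple bond → alkyne.
pendant –OC(=O)CH3: an acyloxy group → ester.
pendant –CH2OH on an sp³ backbone C → alcohol.
C=C double bond → alkene.
pendant –CONH2: carbonyl C bonded to C and N → amide.
pendant –CHO: carbonyl C bonded to C and H → aldehyde.
C–O–C with sp³ carbons on both sides and no adjacent C=O → ether.
C–N–C with sp³ carbons and no adjacent C=O → amine (secondary).
C–O–C with sp³ carbons on both sides and no adjacent C=O → ether.
pendant –CHO: carbonyl C bonded to C and H → aldehyde.
pendant –C6H5: benzene ring → arene.
pendant –C6H5: benzene ring → arene.
pendant –CHO: carbonyl C bonded to C and H → aldehyde.
–OH on an sp³ carbon → alcohol.
Alkene appears at: CH=CH → 1.

1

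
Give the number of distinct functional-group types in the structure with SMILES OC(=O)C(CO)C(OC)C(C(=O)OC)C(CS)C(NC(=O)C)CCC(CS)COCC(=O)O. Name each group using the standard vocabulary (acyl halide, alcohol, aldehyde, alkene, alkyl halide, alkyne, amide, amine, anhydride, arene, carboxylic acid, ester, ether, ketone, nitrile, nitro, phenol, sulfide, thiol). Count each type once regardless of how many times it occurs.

6

Working along the chain:
  HOOC: –COOH: carbonyl C bonded to –OH and C → carboxylic acid (the –OH is not a separate alcohol).
  CH(CH2OH): pendant –CH2OH on an sp³ backbone C → alcohol.
  CH(OCH3): pendant –OCH3: C–O–C with sp³ C, no adjacent C=O → ether.
  CH(COOCH3): pendant –COOCH3: carbonyl C bonded to C and –OCH3 → ester.
  CH(CH2SH): pendant –CH2SH → thiol.
  CH(NHCOCH3): pendant –NHC(=O)CH3: N bonded to a carbonyl → amide (not amine).
  CH(CH2SH): pendant –CH2SH → thiol.
  CH2OCH2: C–O–C with sp³ carbons on both sides and no adjacent C=O → ether.
  COOH: –COOH: carbonyl C bonded to –OH and C → carboxylic acid (the –OH is not a separate alcohol).
Distinct types present: alcohol, amide, carboxylic acid, ester, ether, thiol.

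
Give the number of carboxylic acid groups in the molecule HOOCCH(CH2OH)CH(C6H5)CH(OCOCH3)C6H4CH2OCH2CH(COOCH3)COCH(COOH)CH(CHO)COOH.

3

Taking each segment in turn:
  HOOC: –COOH: carbonyl C bonded to –OH and C → carboxylic acid (the –OH is not a separate alcohol).
  CH(CH2OH): pendant –CH2OH on an sp³ backbone C → alcohol.
  CH(C6H5): pendant –C6H5: benzene ring → arene.
  CH(OCOCH3): pendant –OC(=O)CH3: an acyloxy group → ester.
  C6H4: para-disubstituted benzene ring → arene.
  CH2OCH2: C–O–C with sp³ carbons on both sides and no adjacent C=O → ether.
  CH(COOCH3): pendant –COOCH3: carbonyl C bonded to C and –OCH3 → ester.
  CO: –C(=O)– with carbon on both sides → ketone.
  CH(COOH): pendant –COOH: carbonyl C bonded to C and –OH → carboxylic acid.
  CH(CHO): pendant –CHO: carbonyl C bonded to C and H → aldehyde.
  COOH: –COOH: carbonyl C bonded to –OH and C → carboxylic acid (the –OH is not a separate alcohol).
Carboxylic acid appears at: HOOC, CH(COOH), COOH → 3.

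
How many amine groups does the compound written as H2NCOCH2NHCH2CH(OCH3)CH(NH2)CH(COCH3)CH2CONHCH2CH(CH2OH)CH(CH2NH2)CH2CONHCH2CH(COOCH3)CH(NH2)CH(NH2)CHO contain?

Reading the structure from left to right:
  H2NCO: –C(=O)NH2: carbonyl C bonded to C and to N → amide (the N is not a separate amine).
  CH2NHCH2: C–N–C with sp³ carbons and no adjacent C=O → amine (secondary).
  CH(OCH3): pendant –OCH3: C–O–C with sp³ C, no adjacent C=O → ether.
  CH(NH2): –NH2 on an sp³ carbon with no adjacent C=O → amine.
  CH(COCH3): pendant –COCH3: carbonyl C bonded to two carbons → ketone.
  CH2CONHCH2: –C(=O)–N– linkage → amide (the N is not an amine).
  CH(CH2OH): pendant –CH2OH on an sp³ backbone C → alcohol.
  CH(CH2NH2): pendant –CH2NH2: N on sp³ C, no adjacent C=O → amine.
  CH2CONHCH2: –C(=O)–N– linkage → amide (the N is not an amine).
  CH(COOCH3): pendant –COOCH3: carbonyl C bonded to C and –OCH3 → ester.
  CH(NH2): –NH2 on an sp³ carbon with no adjacent C=O → amine.
  CH(NH2): –NH2 on an sp³ carbon with no adjacent C=O → amine.
  CHO: terminal –CHO: carbonyl C bonded to H and C → aldehyde.
Amine appears at: CH2NHCH2, CH(NH2), CH(CH2NH2), CH(NH2), CH(NH2) → 5.

5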